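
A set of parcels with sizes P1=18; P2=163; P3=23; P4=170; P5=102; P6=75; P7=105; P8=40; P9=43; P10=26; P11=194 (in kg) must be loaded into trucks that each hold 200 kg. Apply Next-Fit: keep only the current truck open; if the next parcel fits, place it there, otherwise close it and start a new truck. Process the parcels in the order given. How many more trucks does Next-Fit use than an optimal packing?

Next-Fit: [18,163] [23,170] [102,75] [105,40,43] [26] [194] → 6 trucks.
Total size 959 kg; any packing needs at least ⌈959/200⌉ = 5 trucks.
An optimal packing achieves that bound: [194] [170,26] [163,23] [105,75,18] [102,43,40] → 5 trucks.
Excess: 6 − 5 = 1.

1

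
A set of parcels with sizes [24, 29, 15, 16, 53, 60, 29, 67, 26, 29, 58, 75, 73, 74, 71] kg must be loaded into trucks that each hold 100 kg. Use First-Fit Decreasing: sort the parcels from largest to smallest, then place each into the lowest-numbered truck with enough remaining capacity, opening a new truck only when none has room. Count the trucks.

8 trucks

Sorted descending: 75, 74, 73, 71, 67, 60, 58, 53, 29, 29, 29, 26, 24, 16, 15.
truck 1: place 75 kg, 25 kg left
truck 2: place 74 kg, 26 kg left
truck 3: place 73 kg, 27 kg left
truck 4: place 71 kg, 29 kg left
truck 5: place 67 kg, 33 kg left
truck 6: place 60 kg, 40 kg left
truck 7: place 58 kg, 42 kg left
truck 8: place 53 kg, 47 kg left
truck 4: place 29 kg, 0 kg left
truck 5: place 29 kg, 4 kg left
truck 6: place 29 kg, 11 kg left
truck 2: place 26 kg, 0 kg left
truck 1: place 24 kg, 1 kg left
truck 3: place 16 kg, 11 kg left
truck 7: place 15 kg, 27 kg left
Final trucks: [75,24] [74,26] [73,16] [71,29] [67,29] [60,29] [58,15] [53].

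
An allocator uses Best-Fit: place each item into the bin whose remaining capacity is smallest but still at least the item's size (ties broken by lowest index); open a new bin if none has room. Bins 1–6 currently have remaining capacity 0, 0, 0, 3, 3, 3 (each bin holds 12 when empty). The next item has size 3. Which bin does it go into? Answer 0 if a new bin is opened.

4

Bins with room: bin 4 (3), bin 5 (3), bin 6 (3).
Tightest fit is bin 4 with 3 free.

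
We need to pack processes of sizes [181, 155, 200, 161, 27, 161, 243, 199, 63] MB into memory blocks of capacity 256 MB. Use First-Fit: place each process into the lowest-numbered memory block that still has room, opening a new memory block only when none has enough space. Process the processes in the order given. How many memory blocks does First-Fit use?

memory block 1: place 181 MB, 75 MB left
memory block 2: place 155 MB, 101 MB left
memory block 3: place 200 MB, 56 MB left
memory block 4: place 161 MB, 95 MB left
memory block 1: place 27 MB, 48 MB left
memory block 5: place 161 MB, 95 MB left
memory block 6: place 243 MB, 13 MB left
memory block 7: place 199 MB, 57 MB left
memory block 2: place 63 MB, 38 MB left
Final memory blocks: [181,27] [155,63] [200] [161] [161] [243] [199].

7 memory blocks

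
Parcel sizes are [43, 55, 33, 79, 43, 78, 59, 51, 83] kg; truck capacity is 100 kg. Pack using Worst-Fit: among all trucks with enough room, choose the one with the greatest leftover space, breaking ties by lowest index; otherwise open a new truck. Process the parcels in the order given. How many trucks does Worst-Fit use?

43 kg → truck 1 (remaining 57 kg)
55 kg → truck 1 (remaining 2 kg)
33 kg → truck 2 (remaining 67 kg)
79 kg → truck 3 (remaining 21 kg)
43 kg → truck 2 (remaining 24 kg)
78 kg → truck 4 (remaining 22 kg)
59 kg → truck 5 (remaining 41 kg)
51 kg → truck 6 (remaining 49 kg)
83 kg → truck 7 (remaining 17 kg)

7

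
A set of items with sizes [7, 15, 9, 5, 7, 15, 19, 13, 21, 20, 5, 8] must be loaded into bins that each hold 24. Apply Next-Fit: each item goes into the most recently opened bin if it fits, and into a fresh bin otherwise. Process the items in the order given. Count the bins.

8 bins

Put 7 in bin 1; 17 remain.
Put 15 in bin 1; 2 remain.
Put 9 in bin 2; 15 remain.
Put 5 in bin 2; 10 remain.
Put 7 in bin 2; 3 remain.
Put 15 in bin 3; 9 remain.
Put 19 in bin 4; 5 remain.
Put 13 in bin 5; 11 remain.
Put 21 in bin 6; 3 remain.
Put 20 in bin 7; 4 remain.
Put 5 in bin 8; 19 remain.
Put 8 in bin 8; 11 remain.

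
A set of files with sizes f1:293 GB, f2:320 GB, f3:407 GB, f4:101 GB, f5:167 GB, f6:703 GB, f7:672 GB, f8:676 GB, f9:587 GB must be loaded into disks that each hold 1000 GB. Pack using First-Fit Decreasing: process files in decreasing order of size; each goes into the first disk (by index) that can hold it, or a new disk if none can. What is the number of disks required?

4

Sorted descending: 703, 676, 672, 587, 407, 320, 293, 167, 101.
703 GB → disk 1 (remaining 297 GB)
676 GB → disk 2 (remaining 324 GB)
672 GB → disk 3 (remaining 328 GB)
587 GB → disk 4 (remaining 413 GB)
407 GB → disk 4 (remaining 6 GB)
320 GB → disk 2 (remaining 4 GB)
293 GB → disk 1 (remaining 4 GB)
167 GB → disk 3 (remaining 161 GB)
101 GB → disk 3 (remaining 60 GB)
Final disks: [703,293] [676,320] [672,167,101] [587,407].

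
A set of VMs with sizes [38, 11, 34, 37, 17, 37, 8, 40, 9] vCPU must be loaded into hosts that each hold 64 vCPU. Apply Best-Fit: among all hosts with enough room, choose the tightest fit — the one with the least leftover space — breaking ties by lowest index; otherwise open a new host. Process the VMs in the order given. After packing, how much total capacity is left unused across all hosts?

89

host 1: place 38 vCPU, 26 vCPU left
host 1: place 11 vCPU, 15 vCPU left
host 2: place 34 vCPU, 30 vCPU left
host 3: place 37 vCPU, 27 vCPU left
host 3: place 17 vCPU, 10 vCPU left
host 4: place 37 vCPU, 27 vCPU left
host 3: place 8 vCPU, 2 vCPU left
host 5: place 40 vCPU, 24 vCPU left
host 1: place 9 vCPU, 6 vCPU left
5 hosts × 64 vCPU = 320 vCPU; used 231 vCPU; unused 89 vCPU.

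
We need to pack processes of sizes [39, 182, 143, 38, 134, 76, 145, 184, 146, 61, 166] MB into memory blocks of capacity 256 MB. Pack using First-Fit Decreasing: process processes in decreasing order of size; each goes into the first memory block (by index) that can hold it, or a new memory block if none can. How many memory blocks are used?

7

Sorted descending: 184, 182, 166, 146, 145, 143, 134, 76, 61, 39, 38.
Put 184 MB in memory block 1; 72 MB remain.
Put 182 MB in memory block 2; 74 MB remain.
Put 166 MB in memory block 3; 90 MB remain.
Put 146 MB in memory block 4; 110 MB remain.
Put 145 MB in memory block 5; 111 MB remain.
Put 143 MB in memory block 6; 113 MB remain.
Put 134 MB in memory block 7; 122 MB remain.
Put 76 MB in memory block 3; 14 MB remain.
Put 61 MB in memory block 1; 11 MB remain.
Put 39 MB in memory block 2; 35 MB remain.
Put 38 MB in memory block 4; 72 MB remain.
Final memory blocks: [184,61] [182,39] [166,76] [146,38] [145] [143] [134].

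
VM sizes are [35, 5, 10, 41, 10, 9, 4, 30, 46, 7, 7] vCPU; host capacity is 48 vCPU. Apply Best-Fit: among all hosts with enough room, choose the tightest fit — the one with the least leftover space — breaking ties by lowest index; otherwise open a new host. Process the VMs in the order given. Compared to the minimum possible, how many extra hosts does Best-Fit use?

0

Best-Fit: [35,5,7] [10,10,9] [41,4] [30,7] [46] → 5 hosts.
Total size 204 vCPU; any packing needs at least ⌈204/48⌉ = 5 hosts.
So 5 is already optimal.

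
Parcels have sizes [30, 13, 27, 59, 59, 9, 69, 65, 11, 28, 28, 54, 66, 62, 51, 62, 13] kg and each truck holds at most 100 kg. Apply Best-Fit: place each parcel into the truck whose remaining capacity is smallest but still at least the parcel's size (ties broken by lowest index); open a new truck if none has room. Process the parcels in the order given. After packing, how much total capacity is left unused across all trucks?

30 kg → truck 1 (remaining 70 kg)
13 kg → truck 1 (remaining 57 kg)
27 kg → truck 1 (remaining 30 kg)
59 kg → truck 2 (remaining 41 kg)
59 kg → truck 3 (remaining 41 kg)
9 kg → truck 1 (remaining 21 kg)
69 kg → truck 4 (remaining 31 kg)
65 kg → truck 5 (remaining 35 kg)
11 kg → truck 1 (remaining 10 kg)
28 kg → truck 4 (remaining 3 kg)
28 kg → truck 5 (remaining 7 kg)
54 kg → truck 6 (remaining 46 kg)
66 kg → truck 7 (remaining 34 kg)
62 kg → truck 8 (remaining 38 kg)
51 kg → truck 9 (remaining 49 kg)
62 kg → truck 10 (remaining 38 kg)
13 kg → truck 7 (remaining 21 kg)
10 trucks × 100 kg = 1000 kg; used 706 kg; unused 294 kg.

294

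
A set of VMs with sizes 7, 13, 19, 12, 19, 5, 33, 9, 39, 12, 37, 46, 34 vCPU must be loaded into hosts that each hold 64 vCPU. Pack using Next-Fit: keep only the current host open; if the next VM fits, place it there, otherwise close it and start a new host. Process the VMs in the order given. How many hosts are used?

Put 7 vCPU in host 1; 57 vCPU remain.
Put 13 vCPU in host 1; 44 vCPU remain.
Put 19 vCPU in host 1; 25 vCPU remain.
Put 12 vCPU in host 1; 13 vCPU remain.
Put 19 vCPU in host 2; 45 vCPU remain.
Put 5 vCPU in host 2; 40 vCPU remain.
Put 33 vCPU in host 2; 7 vCPU remain.
Put 9 vCPU in host 3; 55 vCPU remain.
Put 39 vCPU in host 3; 16 vCPU remain.
Put 12 vCPU in host 3; 4 vCPU remain.
Put 37 vCPU in host 4; 27 vCPU remain.
Put 46 vCPU in host 5; 18 vCPU remain.
Put 34 vCPU in host 6; 30 vCPU remain.
Final hosts: [7,13,19,12] [19,5,33] [9,39,12] [37] [46] [34].

6 hosts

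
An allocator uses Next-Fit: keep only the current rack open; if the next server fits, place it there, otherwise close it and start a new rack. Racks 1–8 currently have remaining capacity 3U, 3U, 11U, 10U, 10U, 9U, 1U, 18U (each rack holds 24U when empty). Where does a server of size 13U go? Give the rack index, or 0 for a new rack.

8

Next-Fit only looks at rack 8, which has 18U free.
13U fits there.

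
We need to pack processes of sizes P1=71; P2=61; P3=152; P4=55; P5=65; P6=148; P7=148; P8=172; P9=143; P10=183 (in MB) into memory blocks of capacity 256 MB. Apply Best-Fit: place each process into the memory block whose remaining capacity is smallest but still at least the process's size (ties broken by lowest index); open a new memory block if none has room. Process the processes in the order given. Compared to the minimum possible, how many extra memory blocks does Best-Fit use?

Best-Fit: [71,61,65] [152,55] [148] [148] [172] [143] [183] → 7 memory blocks.
6 processes exceed 128 MB (half the capacity), and no two of those can share a memory block, so at least 6 memory blocks are needed.
An optimal packing achieves that bound: [183,71] [172,65] [152,61] [148,55] [148] [143] → 6 memory blocks.
Excess: 7 − 6 = 1.

1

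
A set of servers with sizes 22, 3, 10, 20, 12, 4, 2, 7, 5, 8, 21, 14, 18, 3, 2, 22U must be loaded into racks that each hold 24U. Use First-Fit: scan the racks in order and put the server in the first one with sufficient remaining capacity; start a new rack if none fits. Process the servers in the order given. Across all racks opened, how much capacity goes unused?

Put 22U in rack 1; 2U remain.
Put 3U in rack 2; 21U remain.
Put 10U in rack 2; 11U remain.
Put 20U in rack 3; 4U remain.
Put 12U in rack 4; 12U remain.
Put 4U in rack 2; 7U remain.
Put 2U in rack 1; 0U remain.
Put 7U in rack 2; 0U remain.
Put 5U in rack 4; 7U remain.
Put 8U in rack 5; 16U remain.
Put 21U in rack 6; 3U remain.
Put 14U in rack 5; 2U remain.
Put 18U in rack 7; 6U remain.
Put 3U in rack 3; 1U remain.
Put 2U in rack 4; 5U remain.
Put 22U in rack 8; 2U remain.
8 racks × 24U = 192U; used 173U; unused 19U.

19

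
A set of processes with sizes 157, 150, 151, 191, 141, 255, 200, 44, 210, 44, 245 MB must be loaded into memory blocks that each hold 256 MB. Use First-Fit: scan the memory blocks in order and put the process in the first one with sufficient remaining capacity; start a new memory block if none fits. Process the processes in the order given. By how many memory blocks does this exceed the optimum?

First-Fit: [157,44,44] [150] [151] [191] [141] [255] [200] [210] [245] → 9 memory blocks.
9 processes exceed 128 MB (half the capacity), and no two of those can share a memory block, so at least 9 memory blocks are needed.
So 9 is already optimal.

0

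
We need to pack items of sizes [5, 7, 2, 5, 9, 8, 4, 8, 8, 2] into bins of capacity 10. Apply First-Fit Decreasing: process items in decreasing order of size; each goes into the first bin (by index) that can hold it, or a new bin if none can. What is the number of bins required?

7

Sorted descending: 9, 8, 8, 8, 7, 5, 5, 4, 2, 2.
bin 1: place 9, 1 left
bin 2: place 8, 2 left
bin 3: place 8, 2 left
bin 4: place 8, 2 left
bin 5: place 7, 3 left
bin 6: place 5, 5 left
bin 6: place 5, 0 left
bin 7: place 4, 6 left
bin 2: place 2, 0 left
bin 3: place 2, 0 left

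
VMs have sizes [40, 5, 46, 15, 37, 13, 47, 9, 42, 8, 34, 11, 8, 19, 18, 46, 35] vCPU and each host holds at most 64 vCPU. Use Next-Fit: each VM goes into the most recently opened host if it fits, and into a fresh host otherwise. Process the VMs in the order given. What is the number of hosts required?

Put 40 vCPU in host 1; 24 vCPU remain.
Put 5 vCPU in host 1; 19 vCPU remain.
Put 46 vCPU in host 2; 18 vCPU remain.
Put 15 vCPU in host 2; 3 vCPU remain.
Put 37 vCPU in host 3; 27 vCPU remain.
Put 13 vCPU in host 3; 14 vCPU remain.
Put 47 vCPU in host 4; 17 vCPU remain.
Put 9 vCPU in host 4; 8 vCPU remain.
Put 42 vCPU in host 5; 22 vCPU remain.
Put 8 vCPU in host 5; 14 vCPU remain.
Put 34 vCPU in host 6; 30 vCPU remain.
Put 11 vCPU in host 6; 19 vCPU remain.
Put 8 vCPU in host 6; 11 vCPU remain.
Put 19 vCPU in host 7; 45 vCPU remain.
Put 18 vCPU in host 7; 27 vCPU remain.
Put 46 vCPU in host 8; 18 vCPU remain.
Put 35 vCPU in host 9; 29 vCPU remain.

9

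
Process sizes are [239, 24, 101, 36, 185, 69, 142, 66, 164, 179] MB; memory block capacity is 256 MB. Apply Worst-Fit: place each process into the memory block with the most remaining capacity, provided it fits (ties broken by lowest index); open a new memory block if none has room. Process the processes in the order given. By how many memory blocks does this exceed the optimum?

1

Worst-Fit: [239] [24,101,36,69] [185] [142,66] [164] [179] → 6 memory blocks.
Total size 1205 MB; any packing needs at least ⌈1205/256⌉ = 5 memory blocks.
An optimal packing achieves that bound: [239] [185,69] [179,66] [164,36,24] [142,101] → 5 memory blocks.
Excess: 6 − 5 = 1.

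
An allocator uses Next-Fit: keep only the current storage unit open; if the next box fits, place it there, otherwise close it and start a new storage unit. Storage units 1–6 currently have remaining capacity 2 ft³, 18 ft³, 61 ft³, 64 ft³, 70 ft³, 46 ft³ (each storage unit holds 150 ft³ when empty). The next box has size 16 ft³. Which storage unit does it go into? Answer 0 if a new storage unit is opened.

Next-Fit only looks at storage unit 6, which has 46 ft³ free.
16 ft³ fits there.

6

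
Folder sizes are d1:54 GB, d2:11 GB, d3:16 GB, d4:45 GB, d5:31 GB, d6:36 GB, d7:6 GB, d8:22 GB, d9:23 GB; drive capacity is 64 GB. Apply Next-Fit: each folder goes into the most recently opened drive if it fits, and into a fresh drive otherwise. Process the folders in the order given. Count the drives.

d1 (54 GB) → drive 1 (remaining 10 GB)
d2 (11 GB) → drive 2 (remaining 53 GB)
d3 (16 GB) → drive 2 (remaining 37 GB)
d4 (45 GB) → drive 3 (remaining 19 GB)
d5 (31 GB) → drive 4 (remaining 33 GB)
d6 (36 GB) → drive 5 (remaining 28 GB)
d7 (6 GB) → drive 5 (remaining 22 GB)
d8 (22 GB) → drive 5 (remaining 0 GB)
d9 (23 GB) → drive 6 (remaining 41 GB)

6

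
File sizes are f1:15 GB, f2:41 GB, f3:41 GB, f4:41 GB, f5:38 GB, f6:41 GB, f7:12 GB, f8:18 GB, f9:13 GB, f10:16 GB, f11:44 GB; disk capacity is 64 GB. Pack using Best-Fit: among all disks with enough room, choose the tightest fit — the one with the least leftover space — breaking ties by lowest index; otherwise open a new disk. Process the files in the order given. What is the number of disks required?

disk 1: place f1 (15 GB), 49 GB left
disk 1: place f2 (41 GB), 8 GB left
disk 2: place f3 (41 GB), 23 GB left
disk 3: place f4 (41 GB), 23 GB left
disk 4: place f5 (38 GB), 26 GB left
disk 5: place f6 (41 GB), 23 GB left
disk 2: place f7 (12 GB), 11 GB left
disk 3: place f8 (18 GB), 5 GB left
disk 5: place f9 (13 GB), 10 GB left
disk 4: place f10 (16 GB), 10 GB left
disk 6: place f11 (44 GB), 20 GB left
Final disks: [15,41] [41,12] [41,18] [38,16] [41,13] [44].

6 disks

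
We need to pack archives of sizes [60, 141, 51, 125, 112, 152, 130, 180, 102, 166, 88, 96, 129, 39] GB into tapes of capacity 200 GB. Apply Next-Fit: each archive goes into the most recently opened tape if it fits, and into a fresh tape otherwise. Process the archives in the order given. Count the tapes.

11

Put 60 GB in tape 1; 140 GB remain.
Put 141 GB in tape 2; 59 GB remain.
Put 51 GB in tape 2; 8 GB remain.
Put 125 GB in tape 3; 75 GB remain.
Put 112 GB in tape 4; 88 GB remain.
Put 152 GB in tape 5; 48 GB remain.
Put 130 GB in tape 6; 70 GB remain.
Put 180 GB in tape 7; 20 GB remain.
Put 102 GB in tape 8; 98 GB remain.
Put 166 GB in tape 9; 34 GB remain.
Put 88 GB in tape 10; 112 GB remain.
Put 96 GB in tape 10; 16 GB remain.
Put 129 GB in tape 11; 71 GB remain.
Put 39 GB in tape 11; 32 GB remain.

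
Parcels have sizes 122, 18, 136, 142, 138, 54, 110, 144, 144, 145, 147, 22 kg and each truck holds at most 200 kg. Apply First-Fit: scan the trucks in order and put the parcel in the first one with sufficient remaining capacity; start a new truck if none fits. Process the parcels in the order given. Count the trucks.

truck 1: place 122 kg, 78 kg left
truck 1: place 18 kg, 60 kg left
truck 2: place 136 kg, 64 kg left
truck 3: place 142 kg, 58 kg left
truck 4: place 138 kg, 62 kg left
truck 1: place 54 kg, 6 kg left
truck 5: place 110 kg, 90 kg left
truck 6: place 144 kg, 56 kg left
truck 7: place 144 kg, 56 kg left
truck 8: place 145 kg, 55 kg left
truck 9: place 147 kg, 53 kg left
truck 2: place 22 kg, 42 kg left

9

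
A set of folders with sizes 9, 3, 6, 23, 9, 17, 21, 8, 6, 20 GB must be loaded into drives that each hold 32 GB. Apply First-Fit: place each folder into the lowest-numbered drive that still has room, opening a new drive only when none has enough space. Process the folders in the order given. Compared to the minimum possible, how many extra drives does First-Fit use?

1

First-Fit: [9,3,6,9] [23,8] [17,6] [21] [20] → 5 drives.
Total size 122 GB; any packing needs at least ⌈122/32⌉ = 4 drives.
An optimal packing achieves that bound: [23,9] [21,9] [20,8,3] [17,6,6] → 4 drives.
Excess: 5 − 4 = 1.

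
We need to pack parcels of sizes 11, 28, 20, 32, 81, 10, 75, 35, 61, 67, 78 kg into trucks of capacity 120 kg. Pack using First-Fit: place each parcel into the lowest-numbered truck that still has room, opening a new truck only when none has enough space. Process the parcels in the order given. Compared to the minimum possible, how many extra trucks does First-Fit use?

First-Fit: [11,28,20,32,10] [81,35] [75] [61] [67] [78] → 6 trucks.
Total size 498 kg; any packing needs at least ⌈498/120⌉ = 5 trucks.
An optimal packing achieves that bound: [81,35] [78,32,10] [75,28,11] [67,20] [61] → 5 trucks.
Excess: 6 − 5 = 1.

1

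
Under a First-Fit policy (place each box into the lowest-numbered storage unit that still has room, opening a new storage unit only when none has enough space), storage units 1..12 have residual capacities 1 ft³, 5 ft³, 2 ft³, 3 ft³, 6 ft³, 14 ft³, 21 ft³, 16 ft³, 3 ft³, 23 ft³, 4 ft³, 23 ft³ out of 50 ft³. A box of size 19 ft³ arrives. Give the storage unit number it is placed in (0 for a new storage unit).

7

Storage units with room: storage unit 7 (21 ft³), storage unit 10 (23 ft³), storage unit 12 (23 ft³).
The first with room is storage unit 7.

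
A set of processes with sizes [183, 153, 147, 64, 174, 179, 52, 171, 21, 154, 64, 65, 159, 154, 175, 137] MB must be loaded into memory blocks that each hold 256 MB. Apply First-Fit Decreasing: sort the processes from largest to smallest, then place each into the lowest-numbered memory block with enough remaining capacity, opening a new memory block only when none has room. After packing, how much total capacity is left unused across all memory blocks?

764

Sorted descending: 183, 179, 175, 174, 171, 159, 154, 154, 153, 147, 137, 65, 64, 64, 52, 21.
Put 183 MB in memory block 1; 73 MB remain.
Put 179 MB in memory block 2; 77 MB remain.
Put 175 MB in memory block 3; 81 MB remain.
Put 174 MB in memory block 4; 82 MB remain.
Put 171 MB in memory block 5; 85 MB remain.
Put 159 MB in memory block 6; 97 MB remain.
Put 154 MB in memory block 7; 102 MB remain.
Put 154 MB in memory block 8; 102 MB remain.
Put 153 MB in memory block 9; 103 MB remain.
Put 147 MB in memory block 10; 109 MB remain.
Put 137 MB in memory block 11; 119 MB remain.
Put 65 MB in memory block 1; 8 MB remain.
Put 64 MB in memory block 2; 13 MB remain.
Put 64 MB in memory block 3; 17 MB remain.
Put 52 MB in memory block 4; 30 MB remain.
Put 21 MB in memory block 4; 9 MB remain.
11 memory blocks × 256 MB = 2816 MB; used 2052 MB; unused 764 MB.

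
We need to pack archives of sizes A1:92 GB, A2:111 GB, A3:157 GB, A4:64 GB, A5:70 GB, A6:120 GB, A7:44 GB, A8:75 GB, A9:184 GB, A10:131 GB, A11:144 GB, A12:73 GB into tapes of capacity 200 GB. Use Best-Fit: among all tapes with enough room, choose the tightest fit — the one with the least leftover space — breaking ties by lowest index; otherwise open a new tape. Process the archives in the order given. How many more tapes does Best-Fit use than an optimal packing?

1

Best-Fit: [92,70] [111,64] [157] [120,44] [75,73] [184] [131] [144] → 8 tapes.
Total size 1265 GB; any packing needs at least ⌈1265/200⌉ = 7 tapes.
An optimal packing achieves that bound: [184] [157] [144,44] [131,64] [120,75] [111,73] [92,70] → 7 tapes.
Excess: 8 − 7 = 1.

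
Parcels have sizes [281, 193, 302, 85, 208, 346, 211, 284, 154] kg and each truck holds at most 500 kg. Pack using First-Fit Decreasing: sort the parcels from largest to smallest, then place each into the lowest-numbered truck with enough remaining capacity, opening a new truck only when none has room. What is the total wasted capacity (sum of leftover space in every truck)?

Sorted descending: 346, 302, 284, 281, 211, 208, 193, 154, 85.
truck 1: place 346 kg, 154 kg left
truck 2: place 302 kg, 198 kg left
truck 3: place 284 kg, 216 kg left
truck 4: place 281 kg, 219 kg left
truck 3: place 211 kg, 5 kg left
truck 4: place 208 kg, 11 kg left
truck 2: place 193 kg, 5 kg left
truck 1: place 154 kg, 0 kg left
truck 5: place 85 kg, 415 kg left
5 trucks × 500 kg = 2500 kg; used 2064 kg; unused 436 kg.

436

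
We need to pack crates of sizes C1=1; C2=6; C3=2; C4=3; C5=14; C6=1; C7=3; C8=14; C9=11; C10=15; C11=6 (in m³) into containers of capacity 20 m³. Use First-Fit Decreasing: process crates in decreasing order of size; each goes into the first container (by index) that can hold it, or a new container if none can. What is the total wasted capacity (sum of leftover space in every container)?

4

Sorted descending: 15, 14, 14, 11, 6, 6, 3, 3, 2, 1, 1.
15 m³ → container 1 (remaining 5 m³)
14 m³ → container 2 (remaining 6 m³)
14 m³ → container 3 (remaining 6 m³)
11 m³ → container 4 (remaining 9 m³)
6 m³ → container 2 (remaining 0 m³)
6 m³ → container 3 (remaining 0 m³)
3 m³ → container 1 (remaining 2 m³)
3 m³ → container 4 (remaining 6 m³)
2 m³ → container 1 (remaining 0 m³)
1 m³ → container 4 (remaining 5 m³)
1 m³ → container 4 (remaining 4 m³)
4 containers × 20 m³ = 80 m³; used 76 m³; unused 4 m³.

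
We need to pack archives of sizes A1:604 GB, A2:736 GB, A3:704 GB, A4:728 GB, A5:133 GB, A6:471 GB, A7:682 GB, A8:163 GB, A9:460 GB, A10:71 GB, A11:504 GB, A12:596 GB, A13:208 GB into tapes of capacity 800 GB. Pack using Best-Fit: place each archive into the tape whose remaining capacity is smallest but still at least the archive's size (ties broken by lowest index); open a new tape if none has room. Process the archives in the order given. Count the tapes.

9 tapes

tape 1: place A1 (604 GB), 196 GB left
tape 2: place A2 (736 GB), 64 GB left
tape 3: place A3 (704 GB), 96 GB left
tape 4: place A4 (728 GB), 72 GB left
tape 1: place A5 (133 GB), 63 GB left
tape 5: place A6 (471 GB), 329 GB left
tape 6: place A7 (682 GB), 118 GB left
tape 5: place A8 (163 GB), 166 GB left
tape 7: place A9 (460 GB), 340 GB left
tape 4: place A10 (71 GB), 1 GB left
tape 8: place A11 (504 GB), 296 GB left
tape 9: place A12 (596 GB), 204 GB left
tape 8: place A13 (208 GB), 88 GB left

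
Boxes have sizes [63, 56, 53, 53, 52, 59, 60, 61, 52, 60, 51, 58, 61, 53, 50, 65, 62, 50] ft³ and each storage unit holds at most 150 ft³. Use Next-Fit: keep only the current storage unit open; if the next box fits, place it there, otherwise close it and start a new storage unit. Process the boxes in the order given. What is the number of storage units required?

9 storage units

63 ft³ → storage unit 1 (remaining 87 ft³)
56 ft³ → storage unit 1 (remaining 31 ft³)
53 ft³ → storage unit 2 (remaining 97 ft³)
53 ft³ → storage unit 2 (remaining 44 ft³)
52 ft³ → storage unit 3 (remaining 98 ft³)
59 ft³ → storage unit 3 (remaining 39 ft³)
60 ft³ → storage unit 4 (remaining 90 ft³)
61 ft³ → storage unit 4 (remaining 29 ft³)
52 ft³ → storage unit 5 (remaining 98 ft³)
60 ft³ → storage unit 5 (remaining 38 ft³)
51 ft³ → storage unit 6 (remaining 99 ft³)
58 ft³ → storage unit 6 (remaining 41 ft³)
61 ft³ → storage unit 7 (remaining 89 ft³)
53 ft³ → storage unit 7 (remaining 36 ft³)
50 ft³ → storage unit 8 (remaining 100 ft³)
65 ft³ → storage unit 8 (remaining 35 ft³)
62 ft³ → storage unit 9 (remaining 88 ft³)
50 ft³ → storage unit 9 (remaining 38 ft³)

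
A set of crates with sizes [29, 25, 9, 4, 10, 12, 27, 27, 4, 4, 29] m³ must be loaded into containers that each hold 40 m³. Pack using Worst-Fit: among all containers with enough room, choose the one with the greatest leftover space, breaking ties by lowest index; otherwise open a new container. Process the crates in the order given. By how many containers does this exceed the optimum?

Worst-Fit: [29,4] [25,9] [10,12,4,4] [27] [27] [29] → 6 containers.
Total size 180 m³; any packing needs at least ⌈180/40⌉ = 5 containers.
An optimal packing achieves that bound: [29,10] [29,9] [27,12] [27,4,4,4] [25] → 5 containers.
Excess: 6 − 5 = 1.

1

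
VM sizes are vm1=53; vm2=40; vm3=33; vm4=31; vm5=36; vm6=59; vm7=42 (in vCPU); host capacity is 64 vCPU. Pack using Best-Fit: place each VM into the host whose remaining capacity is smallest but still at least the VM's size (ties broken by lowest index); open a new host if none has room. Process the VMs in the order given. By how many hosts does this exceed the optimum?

0

Best-Fit: [53] [40] [33,31] [36] [59] [42] → 6 hosts.
6 VMs exceed 32 vCPU (half the capacity), and no two of those can share a host, so at least 6 hosts are needed.
So 6 is already optimal.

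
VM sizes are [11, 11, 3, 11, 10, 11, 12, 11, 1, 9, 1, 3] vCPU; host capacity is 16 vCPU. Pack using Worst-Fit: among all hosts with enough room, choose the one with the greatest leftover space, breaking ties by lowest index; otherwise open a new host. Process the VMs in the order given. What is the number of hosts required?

8 hosts

Put 11 vCPU in host 1; 5 vCPU remain.
Put 11 vCPU in host 2; 5 vCPU remain.
Put 3 vCPU in host 1; 2 vCPU remain.
Put 11 vCPU in host 3; 5 vCPU remain.
Put 10 vCPU in host 4; 6 vCPU remain.
Put 11 vCPU in host 5; 5 vCPU remain.
Put 12 vCPU in host 6; 4 vCPU remain.
Put 11 vCPU in host 7; 5 vCPU remain.
Put 1 vCPU in host 4; 5 vCPU remain.
Put 9 vCPU in host 8; 7 vCPU remain.
Put 1 vCPU in host 8; 6 vCPU remain.
Put 3 vCPU in host 8; 3 vCPU remain.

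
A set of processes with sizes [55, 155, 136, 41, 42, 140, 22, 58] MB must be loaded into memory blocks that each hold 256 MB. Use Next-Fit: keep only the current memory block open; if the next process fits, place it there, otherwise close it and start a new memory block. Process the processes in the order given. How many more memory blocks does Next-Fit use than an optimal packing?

Next-Fit: [55,155] [136,41,42] [140,22,58] → 3 memory blocks.
Total size 649 MB; any packing needs at least ⌈649/256⌉ = 3 memory blocks.
So 3 is already optimal.

0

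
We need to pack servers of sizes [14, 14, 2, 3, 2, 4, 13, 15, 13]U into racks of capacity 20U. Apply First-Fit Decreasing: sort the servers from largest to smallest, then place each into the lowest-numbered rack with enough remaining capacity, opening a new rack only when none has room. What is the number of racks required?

Sorted descending: 15, 14, 14, 13, 13, 4, 3, 2, 2.
Put 15U in rack 1; 5U remain.
Put 14U in rack 2; 6U remain.
Put 14U in rack 3; 6U remain.
Put 13U in rack 4; 7U remain.
Put 13U in rack 5; 7U remain.
Put 4U in rack 1; 1U remain.
Put 3U in rack 2; 3U remain.
Put 2U in rack 2; 1U remain.
Put 2U in rack 3; 4U remain.
Final racks: [15,4] [14,3,2] [14,2] [13] [13].

5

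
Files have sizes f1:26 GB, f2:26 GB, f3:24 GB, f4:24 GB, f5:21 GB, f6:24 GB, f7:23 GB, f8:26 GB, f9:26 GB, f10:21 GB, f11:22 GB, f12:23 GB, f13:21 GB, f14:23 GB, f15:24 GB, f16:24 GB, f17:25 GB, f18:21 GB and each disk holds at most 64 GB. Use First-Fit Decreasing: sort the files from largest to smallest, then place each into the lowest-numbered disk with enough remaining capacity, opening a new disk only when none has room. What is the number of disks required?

9 disks

Sorted descending: 26, 26, 26, 26, 25, 24, 24, 24, 24, 24, 23, 23, 23, 22, 21, 21, 21, 21.
Put 26 GB in disk 1; 38 GB remain.
Put 26 GB in disk 1; 12 GB remain.
Put 26 GB in disk 2; 38 GB remain.
Put 26 GB in disk 2; 12 GB remain.
Put 25 GB in disk 3; 39 GB remain.
Put 24 GB in disk 3; 15 GB remain.
Put 24 GB in disk 4; 40 GB remain.
Put 24 GB in disk 4; 16 GB remain.
Put 24 GB in disk 5; 40 GB remain.
Put 24 GB in disk 5; 16 GB remain.
Put 23 GB in disk 6; 41 GB remain.
Put 23 GB in disk 6; 18 GB remain.
Put 23 GB in disk 7; 41 GB remain.
Put 22 GB in disk 7; 19 GB remain.
Put 21 GB in disk 8; 43 GB remain.
Put 21 GB in disk 8; 22 GB remain.
Put 21 GB in disk 8; 1 GB remain.
Put 21 GB in disk 9; 43 GB remain.
Final disks: [26,26] [26,26] [25,24] [24,24] [24,24] [23,23] [23,22] [21,21,21] [21].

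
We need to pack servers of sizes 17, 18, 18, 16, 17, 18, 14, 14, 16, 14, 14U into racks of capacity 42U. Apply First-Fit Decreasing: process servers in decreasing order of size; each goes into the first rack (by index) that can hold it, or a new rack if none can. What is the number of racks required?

5

Sorted descending: 18, 18, 18, 17, 17, 16, 16, 14, 14, 14, 14.
Put 18U in rack 1; 24U remain.
Put 18U in rack 1; 6U remain.
Put 18U in rack 2; 24U remain.
Put 17U in rack 2; 7U remain.
Put 17U in rack 3; 25U remain.
Put 16U in rack 3; 9U remain.
Put 16U in rack 4; 26U remain.
Put 14U in rack 4; 12U remain.
Put 14U in rack 5; 28U remain.
Put 14U in rack 5; 14U remain.
Put 14U in rack 5; 0U remain.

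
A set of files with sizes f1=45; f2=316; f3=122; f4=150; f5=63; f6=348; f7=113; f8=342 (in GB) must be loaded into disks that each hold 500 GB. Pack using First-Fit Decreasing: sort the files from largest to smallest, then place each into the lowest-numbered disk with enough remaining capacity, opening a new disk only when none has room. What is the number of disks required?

Sorted descending: 348, 342, 316, 150, 122, 113, 63, 45.
Put 348 GB in disk 1; 152 GB remain.
Put 342 GB in disk 2; 158 GB remain.
Put 316 GB in disk 3; 184 GB remain.
Put 150 GB in disk 1; 2 GB remain.
Put 122 GB in disk 2; 36 GB remain.
Put 113 GB in disk 3; 71 GB remain.
Put 63 GB in disk 3; 8 GB remain.
Put 45 GB in disk 4; 455 GB remain.

4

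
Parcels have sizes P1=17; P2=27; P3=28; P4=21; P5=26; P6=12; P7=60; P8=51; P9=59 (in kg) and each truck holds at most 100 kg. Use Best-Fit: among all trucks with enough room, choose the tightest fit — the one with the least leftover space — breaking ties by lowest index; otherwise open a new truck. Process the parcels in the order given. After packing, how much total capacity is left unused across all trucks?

99

truck 1: place P1 (17 kg), 83 kg left
truck 1: place P2 (27 kg), 56 kg left
truck 1: place P3 (28 kg), 28 kg left
truck 1: place P4 (21 kg), 7 kg left
truck 2: place P5 (26 kg), 74 kg left
truck 2: place P6 (12 kg), 62 kg left
truck 2: place P7 (60 kg), 2 kg left
truck 3: place P8 (51 kg), 49 kg left
truck 4: place P9 (59 kg), 41 kg left
4 trucks × 100 kg = 400 kg; used 301 kg; unused 99 kg.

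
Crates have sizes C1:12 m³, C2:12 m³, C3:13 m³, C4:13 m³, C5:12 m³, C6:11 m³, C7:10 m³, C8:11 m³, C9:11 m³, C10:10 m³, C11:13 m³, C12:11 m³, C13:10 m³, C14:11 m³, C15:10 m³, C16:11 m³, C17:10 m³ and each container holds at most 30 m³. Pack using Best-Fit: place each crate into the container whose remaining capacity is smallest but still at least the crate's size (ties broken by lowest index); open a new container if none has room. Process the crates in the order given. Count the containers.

9

container 1: place C1 (12 m³), 18 m³ left
container 1: place C2 (12 m³), 6 m³ left
container 2: place C3 (13 m³), 17 m³ left
container 2: place C4 (13 m³), 4 m³ left
container 3: place C5 (12 m³), 18 m³ left
container 3: place C6 (11 m³), 7 m³ left
container 4: place C7 (10 m³), 20 m³ left
container 4: place C8 (11 m³), 9 m³ left
container 5: place C9 (11 m³), 19 m³ left
container 5: place C10 (10 m³), 9 m³ left
container 6: place C11 (13 m³), 17 m³ left
container 6: place C12 (11 m³), 6 m³ left
container 7: place C13 (10 m³), 20 m³ left
container 7: place C14 (11 m³), 9 m³ left
container 8: place C15 (10 m³), 20 m³ left
container 8: place C16 (11 m³), 9 m³ left
container 9: place C17 (10 m³), 20 m³ left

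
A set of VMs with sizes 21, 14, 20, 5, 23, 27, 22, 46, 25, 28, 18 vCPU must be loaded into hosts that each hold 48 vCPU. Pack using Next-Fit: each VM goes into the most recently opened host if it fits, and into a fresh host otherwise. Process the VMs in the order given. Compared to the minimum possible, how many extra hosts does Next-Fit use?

1

Next-Fit: [21,14] [20,5,23] [27] [22] [46] [25] [28,18] → 7 hosts.
Total size 249 vCPU; any packing needs at least ⌈249/48⌉ = 6 hosts.
An optimal packing achieves that bound: [46] [28,20] [27,21] [25,23] [22,18,5] [14] → 6 hosts.
Excess: 7 − 6 = 1.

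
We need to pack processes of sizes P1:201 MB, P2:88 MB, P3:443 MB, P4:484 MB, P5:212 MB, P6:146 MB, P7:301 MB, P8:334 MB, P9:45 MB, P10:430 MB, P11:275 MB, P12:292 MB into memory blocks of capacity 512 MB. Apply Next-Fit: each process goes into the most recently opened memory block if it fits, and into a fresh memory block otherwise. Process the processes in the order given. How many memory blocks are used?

9

P1 (201 MB) → memory block 1 (remaining 311 MB)
P2 (88 MB) → memory block 1 (remaining 223 MB)
P3 (443 MB) → memory block 2 (remaining 69 MB)
P4 (484 MB) → memory block 3 (remaining 28 MB)
P5 (212 MB) → memory block 4 (remaining 300 MB)
P6 (146 MB) → memory block 4 (remaining 154 MB)
P7 (301 MB) → memory block 5 (remaining 211 MB)
P8 (334 MB) → memory block 6 (remaining 178 MB)
P9 (45 MB) → memory block 6 (remaining 133 MB)
P10 (430 MB) → memory block 7 (remaining 82 MB)
P11 (275 MB) → memory block 8 (remaining 237 MB)
P12 (292 MB) → memory block 9 (remaining 220 MB)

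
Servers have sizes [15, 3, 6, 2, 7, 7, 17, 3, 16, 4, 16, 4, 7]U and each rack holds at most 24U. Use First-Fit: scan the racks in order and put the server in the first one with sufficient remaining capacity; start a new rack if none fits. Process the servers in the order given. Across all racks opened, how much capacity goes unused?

13

rack 1: place 15U, 9U left
rack 1: place 3U, 6U left
rack 1: place 6U, 0U left
rack 2: place 2U, 22U left
rack 2: place 7U, 15U left
rack 2: place 7U, 8U left
rack 3: place 17U, 7U left
rack 2: place 3U, 5U left
rack 4: place 16U, 8U left
rack 2: place 4U, 1U left
rack 5: place 16U, 8U left
rack 3: place 4U, 3U left
rack 4: place 7U, 1U left
5 racks × 24U = 120U; used 107U; unused 13U.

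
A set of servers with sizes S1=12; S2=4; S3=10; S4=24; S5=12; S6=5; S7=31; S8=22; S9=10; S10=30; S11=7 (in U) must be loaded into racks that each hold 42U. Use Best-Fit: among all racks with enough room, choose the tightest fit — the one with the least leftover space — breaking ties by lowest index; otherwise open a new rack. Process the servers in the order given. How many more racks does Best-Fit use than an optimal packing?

1

Best-Fit: [12,4,10,12] [24,5] [31,10] [22] [30,7] → 5 racks.
Total size 167U; any packing needs at least ⌈167/42⌉ = 4 racks.
An optimal packing achieves that bound: [31,7,4] [30,12] [24,12,5] [22,10,10] → 4 racks.
Excess: 5 − 4 = 1.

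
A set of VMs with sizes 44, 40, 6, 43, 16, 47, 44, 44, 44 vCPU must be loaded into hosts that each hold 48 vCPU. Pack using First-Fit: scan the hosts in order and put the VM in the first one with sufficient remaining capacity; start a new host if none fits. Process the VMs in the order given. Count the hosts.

8

host 1: place 44 vCPU, 4 vCPU left
host 2: place 40 vCPU, 8 vCPU left
host 2: place 6 vCPU, 2 vCPU left
host 3: place 43 vCPU, 5 vCPU left
host 4: place 16 vCPU, 32 vCPU left
host 5: place 47 vCPU, 1 vCPU left
host 6: place 44 vCPU, 4 vCPU left
host 7: place 44 vCPU, 4 vCPU left
host 8: place 44 vCPU, 4 vCPU left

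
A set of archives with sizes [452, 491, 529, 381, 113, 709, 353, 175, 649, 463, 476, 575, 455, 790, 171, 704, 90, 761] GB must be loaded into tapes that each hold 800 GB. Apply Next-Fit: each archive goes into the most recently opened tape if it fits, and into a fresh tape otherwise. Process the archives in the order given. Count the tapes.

15

Put 452 GB in tape 1; 348 GB remain.
Put 491 GB in tape 2; 309 GB remain.
Put 529 GB in tape 3; 271 GB remain.
Put 381 GB in tape 4; 419 GB remain.
Put 113 GB in tape 4; 306 GB remain.
Put 709 GB in tape 5; 91 GB remain.
Put 353 GB in tape 6; 447 GB remain.
Put 175 GB in tape 6; 272 GB remain.
Put 649 GB in tape 7; 151 GB remain.
Put 463 GB in tape 8; 337 GB remain.
Put 476 GB in tape 9; 324 GB remain.
Put 575 GB in tape 10; 225 GB remain.
Put 455 GB in tape 11; 345 GB remain.
Put 790 GB in tape 12; 10 GB remain.
Put 171 GB in tape 13; 629 GB remain.
Put 704 GB in tape 14; 96 GB remain.
Put 90 GB in tape 14; 6 GB remain.
Put 761 GB in tape 15; 39 GB remain.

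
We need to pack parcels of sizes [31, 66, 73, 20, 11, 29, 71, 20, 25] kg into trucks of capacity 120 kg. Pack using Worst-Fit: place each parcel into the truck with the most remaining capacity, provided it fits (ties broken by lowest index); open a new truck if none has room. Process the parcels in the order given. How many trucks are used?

truck 1: place 31 kg, 89 kg left
truck 1: place 66 kg, 23 kg left
truck 2: place 73 kg, 47 kg left
truck 2: place 20 kg, 27 kg left
truck 2: place 11 kg, 16 kg left
truck 3: place 29 kg, 91 kg left
truck 3: place 71 kg, 20 kg left
truck 1: place 20 kg, 3 kg left
truck 4: place 25 kg, 95 kg left

4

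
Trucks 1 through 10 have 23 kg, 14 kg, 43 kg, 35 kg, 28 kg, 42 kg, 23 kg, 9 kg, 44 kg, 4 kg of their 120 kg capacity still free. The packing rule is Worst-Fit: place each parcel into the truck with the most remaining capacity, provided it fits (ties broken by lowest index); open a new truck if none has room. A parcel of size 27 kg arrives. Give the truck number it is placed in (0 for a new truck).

9

Trucks with room: truck 3 (43 kg), truck 4 (35 kg), truck 5 (28 kg), truck 6 (42 kg), truck 9 (44 kg).
Most room is truck 9 with 44 kg free.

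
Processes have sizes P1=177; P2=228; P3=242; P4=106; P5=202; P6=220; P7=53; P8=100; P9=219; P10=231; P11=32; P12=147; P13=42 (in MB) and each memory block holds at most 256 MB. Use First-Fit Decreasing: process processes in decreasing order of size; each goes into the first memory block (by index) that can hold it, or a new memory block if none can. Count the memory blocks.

Sorted descending: 242, 231, 228, 220, 219, 202, 177, 147, 106, 100, 53, 42, 32.
memory block 1: place 242 MB, 14 MB left
memory block 2: place 231 MB, 25 MB left
memory block 3: place 228 MB, 28 MB left
memory block 4: place 220 MB, 36 MB left
memory block 5: place 219 MB, 37 MB left
memory block 6: place 202 MB, 54 MB left
memory block 7: place 177 MB, 79 MB left
memory block 8: place 147 MB, 109 MB left
memory block 8: place 106 MB, 3 MB left
memory block 9: place 100 MB, 156 MB left
memory block 6: place 53 MB, 1 MB left
memory block 7: place 42 MB, 37 MB left
memory block 4: place 32 MB, 4 MB left

9 memory blocks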